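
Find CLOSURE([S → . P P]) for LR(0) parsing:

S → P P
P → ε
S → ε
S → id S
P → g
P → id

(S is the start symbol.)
{ [P → . g], [P → . id], [P → .], [S → . P P] }

To compute CLOSURE, for each item [A → α.Bβ] where B is a non-terminal, add [B → .γ] for all productions B → γ; repeat for the newly added items until nothing changes.

Start with: [S → . P P]
  [S → . P P] has the dot before P: add [P → .], [P → . g], [P → . id]
No further items can be added.

CLOSURE = { [P → . g], [P → . id], [P → .], [S → . P P] }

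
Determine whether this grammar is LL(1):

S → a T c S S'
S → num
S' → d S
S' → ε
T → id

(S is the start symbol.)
Relevant sets:
  FOLLOW(S') = { $, 'd' }

For S:
  PREDICT(S → a T c S S') = { 'a' }
  PREDICT(S → num) = { 'num' }
For S':
  PREDICT(S' → d S) = { 'd' }
  PREDICT(S' → ε) = { $, 'd' }
T has a single production, so nothing to check there.

Conflict found: Predict set conflict for S': { 'd' }
The grammar is NOT LL(1).

Answer: No. Predict set conflict for S': { 'd' }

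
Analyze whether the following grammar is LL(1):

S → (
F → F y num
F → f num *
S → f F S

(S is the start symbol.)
A grammar is LL(1) if for each non-terminal N with multiple productions, the predict sets of those productions are pairwise disjoint, where PREDICT(N → α) = (FIRST(α) \ {ε}) ∪ (FOLLOW(N) if α ⇒* ε).

Relevant sets:
  FIRST(F) = { 'f' }

For S:
  PREDICT(S → '(') = { '(' }
  PREDICT(S → f F S) = { 'f' }
For F:
  PREDICT(F → F y num) = { 'f' }
  PREDICT(F → f num '*') = { 'f' }

Conflict found: Predict set conflict for F: { 'f' }
The grammar is NOT LL(1).

Answer: No. Predict set conflict for F: { 'f' }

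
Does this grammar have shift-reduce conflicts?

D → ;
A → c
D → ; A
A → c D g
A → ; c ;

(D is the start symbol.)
Augment with D' → D and build the canonical LR(0) collection (I0 = CLOSURE({[D' → . D]}), then GOTO on every symbol after a dot until no new states appear). It has 10 states:
  I0: { [D → . ; A], [D → . ;], [D' → . D] }  — shift
  I1: { [A → . ; c ;], [A → . c D g], [A → . c], [D → ; . A], [D → ; .] }  — shift, reduce
  I2: { [D' → D .] }  — accept
  I3: { [A → ; . c ;] }  — shift
  I4: { [D → ; A .] }  — reduce
  I5: { [A → c . D g], [A → c .], [D → . ; A], [D → . ;] }  — shift, reduce
  I6: { [A → c D . g] }  — shift
  I7: { [A → c D g .] }  — reduce
  I8: { [A → ; c . ;] }  — shift
  I9: { [A → ; c ; .] }  — reduce

I1 contains reduce item [D → ; .] and shift items [A → . ; c ;], [A → . c], [A → . c D g] — shift-reduce conflict.
I5 contains reduce item [A → c .] and shift items [D → . ;], [D → . ; A] — shift-reduce conflict.

Answer: Yes — I1: [D → ; .] vs [A → . ; c ;]; I5: [A → c .] vs [D → . ;]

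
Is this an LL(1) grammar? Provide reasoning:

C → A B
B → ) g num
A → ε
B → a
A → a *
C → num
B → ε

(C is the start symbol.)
Relevant sets:
  FIRST(A) = { 'a', ε }
  FIRST(B) = { ')', 'a', ε }
  FOLLOW(C) = { $ }
  FOLLOW(B) = { $ }
  FOLLOW(A) = { $, ')', 'a' }

For C:
  PREDICT(C → A B) = { $, ')', 'a' }
  PREDICT(C → num) = { 'num' }
For B:
  PREDICT(B → ')' g num) = { ')' }
  PREDICT(B → a) = { 'a' }
  PREDICT(B → ε) = { $ }
For A:
  PREDICT(A → ε) = { $, ')', 'a' }
  PREDICT(A → a '*') = { 'a' }

Conflict found: Predict set conflict for A: { 'a' }
The grammar is NOT LL(1).

Answer: No. Predict set conflict for A: { 'a' }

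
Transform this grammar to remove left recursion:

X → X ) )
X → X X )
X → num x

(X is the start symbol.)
X is directly left-recursive. The standard transformation for
  A → A α₁ | ... | A α_m | β₁ | ... | β_n
is
  A  → β₁ A' | ... | β_n A'
  A' → α₁ A' | ... | α_m A' | ε

X → num x becomes X → num x X'
X → X ) ) becomes X' → ) ) X'
X → X X ) becomes X' → X ) X'
Add X' → ε

Resulting grammar:
X → num x X'
X' → ) ) X'
X' → X ) X'
X' → ε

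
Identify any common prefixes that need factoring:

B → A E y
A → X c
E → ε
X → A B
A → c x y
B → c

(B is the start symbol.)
Left-factoring is needed when two productions for the same non-terminal
share a common prefix on the right-hand side.

Productions for B:
  B → A E y
  B → c
Productions for A:
  A → X c
  A → c x y

No common prefixes found.

Answer: No, left-factoring is not needed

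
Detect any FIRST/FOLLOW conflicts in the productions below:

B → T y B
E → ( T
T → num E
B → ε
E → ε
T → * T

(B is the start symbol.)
No FIRST/FOLLOW conflicts.

A FIRST/FOLLOW conflict occurs when a non-terminal N has a nullable alternative N → β (β ⇒* ε) and another alternative N → α with FIRST(α) ∩ FOLLOW(N) ≠ ∅: on such a lookahead the parser cannot decide between expanding α and letting N vanish via β.

Nullable non-terminals: B, E.
FIRST sets used below: FIRST(T) = { '*', 'num' }

B: nullable alternative(s) B → ε; FOLLOW(B) = { $ }
  B → T y B: FIRST \ {ε} = { '*', 'num' } — disjoint from FOLLOW(B)
  B → ε: FIRST \ {ε} = { } — this is the only nullable alternative, skip

E: nullable alternative(s) E → ε; FOLLOW(E) = { 'y' }
  E → ( T: FIRST \ {ε} = { '(' } — disjoint from FOLLOW(E)
  E → ε: FIRST \ {ε} = { } — this is the only nullable alternative, skip

T has no nullable alternative, so no FIRST/FOLLOW check is needed there.

No FIRST/FOLLOW conflicts found.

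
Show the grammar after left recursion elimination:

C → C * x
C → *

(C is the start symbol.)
C → * C'
C' → * x C'
C' → ε

C is directly left-recursive. The standard transformation for
  A → A α₁ | ... | A α_m | β₁ | ... | β_n
is
  A  → β₁ A' | ... | β_n A'
  A' → α₁ A' | ... | α_m A' | ε

C → * becomes C → * C'
C → C * x becomes C' → * x C'
Add C' → ε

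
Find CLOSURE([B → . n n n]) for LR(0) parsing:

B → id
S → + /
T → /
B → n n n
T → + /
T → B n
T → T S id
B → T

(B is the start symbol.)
Start with: [B → . n n n]
The dot precedes the terminal n, so nothing is added.

CLOSURE = { [B → . n n n] }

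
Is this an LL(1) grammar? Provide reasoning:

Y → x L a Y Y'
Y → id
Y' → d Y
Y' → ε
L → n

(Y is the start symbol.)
A grammar is LL(1) if for each non-terminal N with multiple productions, the predict sets of those productions are pairwise disjoint, where PREDICT(N → α) = (FIRST(α) \ {ε}) ∪ (FOLLOW(N) if α ⇒* ε).

Relevant sets:
  FOLLOW(Y') = { $, 'd' }

For Y:
  PREDICT(Y → x L a Y Y') = { 'x' }
  PREDICT(Y → id) = { 'id' }
For Y':
  PREDICT(Y' → d Y) = { 'd' }
  PREDICT(Y' → ε) = { $, 'd' }
L has a single production, so nothing to check there.

Conflict found: Predict set conflict for Y': { 'd' }
The grammar is NOT LL(1).

Answer: No. Predict set conflict for Y': { 'd' }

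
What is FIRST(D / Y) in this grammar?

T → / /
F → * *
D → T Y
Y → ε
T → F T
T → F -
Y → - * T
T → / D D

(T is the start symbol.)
{ '*', '/' }

FIRST sets of the non-terminals involved (from the grammar, by fixed-point iteration):
  FIRST(D) = { '*', '/' }

To compute FIRST(D / Y), process the symbols left to right:
Symbol D is a non-terminal. Add FIRST(D) \ {ε} = { '*', '/' }
D is not nullable (ε ∉ FIRST(D)), so stop here.
FIRST(D / Y) = { '*', '/' }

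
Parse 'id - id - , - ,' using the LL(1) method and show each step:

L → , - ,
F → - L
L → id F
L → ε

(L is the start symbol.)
Stack is shown with the top on the left.

Stack    Input              Action
----------------------------------
L $      id - id - , - , $  output L → id F
id F $   id - id - , - , $  match 'id'
F $      - id - , - , $     output F → - L
- L $    - id - , - , $     match '-'
L $      id - , - , $       output L → id F
id F $   id - , - , $       match 'id'
F $      - , - , $          output F → - L
- L $    - , - , $          match '-'
L $      , - , $            output L → , - ,
, - , $  , - , $            match ','
- , $    - , $              match '-'
, $      , $                match ','
$        $                  accept

The string is accepted.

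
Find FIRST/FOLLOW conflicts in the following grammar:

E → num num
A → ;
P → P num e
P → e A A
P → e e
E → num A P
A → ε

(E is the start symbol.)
A FIRST/FOLLOW conflict occurs when a non-terminal N has a nullable alternative N → β (β ⇒* ε) and another alternative N → α with FIRST(α) ∩ FOLLOW(N) ≠ ∅: on such a lookahead the parser cannot decide between expanding α and letting N vanish via β.

Nullable non-terminals: A.

A: nullable alternative(s) A → ε; FOLLOW(A) = { $, ';', 'e', 'num' }
  A → ;: FIRST \ {ε} = { ';' } — overlaps FOLLOW(A) on { ';' }: CONFLICT
  A → ε: FIRST \ {ε} = { } — this is the only nullable alternative, skip

E, P have no nullable alternative, so no FIRST/FOLLOW check is needed there.

So the grammar has 1 FIRST/FOLLOW conflict (marked CONFLICT above).

Answer: Yes. A → ';' with FOLLOW(A) on { ';' }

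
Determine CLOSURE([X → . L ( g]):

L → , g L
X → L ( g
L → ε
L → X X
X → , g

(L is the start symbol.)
{ [L → . , g L], [L → . X X], [L → .], [X → . , g], [X → . L ( g] }

Start with: [X → . L ( g]
  [X → . L ( g] has the dot before L: add [L → . , g L], [L → .], [L → . X X]
  [L → . X X] has the dot before X: add [X → . , g]
No further items can be added.

CLOSURE = { [L → . , g L], [L → . X X], [L → .], [X → . , g], [X → . L ( g] }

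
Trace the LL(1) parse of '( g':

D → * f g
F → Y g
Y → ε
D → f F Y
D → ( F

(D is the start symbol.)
LL(1) parsing maintains a stack (initially the start symbol over $) and the input. At each step: if the stack top is a terminal, match it against the current input token; if it is a non-terminal N, replace it with the RHS of M[N, lookahead] (the unique production whose predict set contains the lookahead).

Stack is shown with the top on the left.

Stack  Input  Action
--------------------
D $    ( g $  output D → ( F
( F $  ( g $  match '('
F $    g $    output F → Y g
Y g $  g $    output Y → ε
g $    g $    match 'g'
$      $      accept

The string is accepted.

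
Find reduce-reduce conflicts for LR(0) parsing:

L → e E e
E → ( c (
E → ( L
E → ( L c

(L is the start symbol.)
No reduce-reduce conflicts

A reduce-reduce conflict occurs when an LR(0) state has two complete items [A → α .] and [B → β .] — both call for a reduction, and with no lookahead the parser cannot choose between them.

Augment with L' → L and build the canonical LR(0) collection (I0 = CLOSURE({[L' → . L]}), then GOTO on every symbol after a dot until no new states appear). It has 10 states:
  I0: { [L → . e E e], [L' → . L] }  — shift
  I1: { [L' → L .] }  — accept
  I2: { [E → . ( L c], [E → . ( L], [E → . ( c (], [L → e . E e] }  — shift
  I3: { [E → ( . L c], [E → ( . L], [E → ( . c (], [L → . e E e] }  — shift
  I4: { [L → e E . e] }  — shift
  I5: { [L → e E e .] }  — reduce
  I6: { [E → ( L . c], [E → ( L .] }  — shift, reduce
  I7: { [E → ( c . (] }  — shift
  I8: { [E → ( c ( .] }  — reduce
  I9: { [E → ( L c .] }  — reduce

No state contains more than one complete item.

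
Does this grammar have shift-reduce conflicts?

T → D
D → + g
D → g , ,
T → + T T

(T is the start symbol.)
A shift-reduce conflict occurs when an LR(0) state has both:
  - a complete (reduce) item [A → α .] (dot at the end), and
  - a shift item [B → β . c γ] (dot before a terminal).

Augment with T' → T and build the canonical LR(0) collection (I0 = CLOSURE({[T' → . T]}), then GOTO on every symbol after a dot until no new states appear). It has 10 states:
  I0: { [D → . + g], [D → . g , ,], [T → . + T T], [T → . D], [T' → . T] }  — shift
  I1: { [D → + . g], [D → . + g], [D → . g , ,], [T → + . T T], [T → . + T T], [T → . D] }  — shift
  I2: { [T → D .] }  — reduce
  I3: { [T' → T .] }  — accept
  I4: { [D → g . , ,] }  — shift
  I5: { [D → g , . ,] }  — shift
  I6: { [D → g , , .] }  — reduce
  I7: { [D → . + g], [D → . g , ,], [T → + T . T], [T → . + T T], [T → . D] }  — shift
  I8: { [D → + g .], [D → g . , ,] }  — shift, reduce
  I9: { [T → + T T .] }  — reduce

I8 contains reduce item [D → + g .] and shift item [D → g . , ,] — shift-reduce conflict.

Answer: Yes — I8: [D → + g .] vs [D → g . , ,]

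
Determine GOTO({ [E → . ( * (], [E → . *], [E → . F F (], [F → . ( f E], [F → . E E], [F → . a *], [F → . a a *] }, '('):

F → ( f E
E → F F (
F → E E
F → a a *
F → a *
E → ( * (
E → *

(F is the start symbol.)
GOTO(I, '(') = CLOSURE({ [A → αX.β] : [A → α.Xβ] ∈ I, X = '(' })

Items with dot before '(', with the dot advanced:
  [E → . ( * (] → [E → ( . * (]
  [F → . ( f E] → [F → ( . f E]
Closure adds nothing (no advanced item has the dot before a non-terminal).

GOTO = { [E → ( . * (], [F → ( . f E] }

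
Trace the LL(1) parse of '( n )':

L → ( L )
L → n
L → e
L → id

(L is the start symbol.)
LL(1) parsing maintains a stack (initially the start symbol over $) and the input. At each step: if the stack top is a terminal, match it against the current input token; if it is a non-terminal N, replace it with the RHS of M[N, lookahead] (the unique production whose predict set contains the lookahead).

Stack is shown with the top on the left.

Stack    Input    Action
------------------------
L $      ( n ) $  output L → ( L )
( L ) $  ( n ) $  match '('
L ) $    n ) $    output L → n
n ) $    n ) $    match 'n'
) $      ) $      match ')'
$        $        accept

The string is accepted.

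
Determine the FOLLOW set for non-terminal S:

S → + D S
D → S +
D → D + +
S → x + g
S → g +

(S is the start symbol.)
{ $, '+' }

S is the start symbol, so $ ∈ FOLLOW(S).
In S → + D S: S is at the end; this adds FOLLOW(S) to itself — nothing new
In D → S +: S is followed by '+', add FIRST('+') \ {ε} = { '+' }

Taking the union: FOLLOW(S) = { $, '+' }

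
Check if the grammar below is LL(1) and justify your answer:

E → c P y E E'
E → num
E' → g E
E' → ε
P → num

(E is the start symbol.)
Relevant sets:
  FOLLOW(E') = { $, 'g' }

For E:
  PREDICT(E → c P y E E') = { 'c' }
  PREDICT(E → num) = { 'num' }
For E':
  PREDICT(E' → g E) = { 'g' }
  PREDICT(E' → ε) = { $, 'g' }
P has a single production, so nothing to check there.

Conflict found: Predict set conflict for E': { 'g' }
The grammar is NOT LL(1).

Answer: No. Predict set conflict for E': { 'g' }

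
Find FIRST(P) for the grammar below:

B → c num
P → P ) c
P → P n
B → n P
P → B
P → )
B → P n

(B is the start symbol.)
To compute FIRST(P), examine every production with P on the left-hand side, reading each right-hand side left to right until a non-nullable symbol is reached.

FIRST sets of the other non-terminals involved (by the same procedure, iterated to a fixed point):
  FIRST(B) = { ')', 'c', 'n' }

From P → P ) c:
  - P is the symbol being defined: contributes nothing new
    P is not nullable, so stop
From P → P n:
  - P is the symbol being defined: contributes nothing new
    P is not nullable, so stop
From P → B:
  - B is a non-terminal: add FIRST(B) \ {ε} = { ')', 'c', 'n' }
    B is not nullable, so stop
From P → ):
  - ')' is a terminal: add ')' and stop

Collecting: FIRST(P) = { ')', 'c', 'n' }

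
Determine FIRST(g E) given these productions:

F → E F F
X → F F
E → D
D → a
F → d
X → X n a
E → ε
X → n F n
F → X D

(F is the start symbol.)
To compute FIRST(g E), process the symbols left to right:
Symbol g is a terminal. Add 'g' and stop.
FIRST(g E) = { 'g' }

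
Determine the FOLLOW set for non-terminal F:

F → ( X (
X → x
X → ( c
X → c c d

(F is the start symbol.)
F is the start symbol, so $ ∈ FOLLOW(F).
F does not occur on any right-hand side.

Taking the union: FOLLOW(F) = { $ }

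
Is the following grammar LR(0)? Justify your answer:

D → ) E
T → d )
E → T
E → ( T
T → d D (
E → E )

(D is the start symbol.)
Augment with D' → D and build the canonical LR(0) collection (I0 = CLOSURE({[D' → . D]}), then GOTO on every symbol after a dot until no new states appear). It has 12 states:
  I0: { [D → . ) E], [D' → . D] }  — shift
  I1: { [D → ) . E], [E → . ( T], [E → . E )], [E → . T], [T → . d )], [T → . d D (] }  — shift
  I2: { [D' → D .] }  — accept
  I3: { [E → ( . T], [T → . d )], [T → . d D (] }  — shift
  I4: { [D → ) E .], [E → E . )] }  — shift, reduce
  I5: { [E → T .] }  — reduce
  I6: { [D → . ) E], [T → d . )], [T → d . D (] }  — shift
  I7: { [D → ) . E], [E → . ( T], [E → . E )], [E → . T], [T → . d )], [T → . d D (], [T → d ) .] }  — shift, reduce
  I8: { [T → d D . (] }  — shift
  I9: { [T → d D ( .] }  — reduce
  I10: { [E → E ) .] }  — reduce
  I11: { [E → ( T .] }  — reduce

Conflict in state I4:
  Shift-reduce conflict between [D → ) E .] and [E → E . )]
So the grammar is NOT LR(0).

Answer: No. Shift-reduce conflict between [D → ) E .] and [E → E . )]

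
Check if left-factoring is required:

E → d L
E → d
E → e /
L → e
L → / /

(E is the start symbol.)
Yes, E has productions with common prefix 'd'

Left-factoring is needed when two productions for the same non-terminal
share a common prefix on the right-hand side.

Productions for E:
  E → d L
  E → d
  E → e /
Productions for L:
  L → e
  L → / /

Found common prefix 'd' in productions for E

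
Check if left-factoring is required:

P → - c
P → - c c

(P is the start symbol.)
Yes, P has productions with common prefix '- c'

Left-factoring is needed when two productions for the same non-terminal
share a common prefix on the right-hand side.

Productions for P:
  P → - c
  P → - c c

Found common prefix '- c' in productions for P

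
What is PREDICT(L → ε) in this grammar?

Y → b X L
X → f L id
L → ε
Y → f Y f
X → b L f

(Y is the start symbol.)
{ $, 'f', 'id' }

PREDICT(L → ε) = (FIRST(RHS) \ {ε}) ∪ (FOLLOW(L) if ε ∈ FIRST(RHS), i.e. RHS ⇒* ε)
The right-hand side is ε (FIRST(ε) = { ε }), so the predict set is FOLLOW(L) = { $, 'f', 'id' }
PREDICT(L → ε) = { $, 'f', 'id' }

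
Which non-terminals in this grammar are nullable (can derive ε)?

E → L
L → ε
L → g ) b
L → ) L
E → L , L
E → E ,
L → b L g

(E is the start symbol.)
{ 'E', 'L' }

ε-productions: L → ε
So L is immediately nullable.
E → L: every symbol on the right is nullable, so E is nullable too.
Every non-terminal is now nullable.
Nullable = { 'E', 'L' }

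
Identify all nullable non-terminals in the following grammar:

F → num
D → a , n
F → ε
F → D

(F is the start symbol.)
A non-terminal is nullable if it can derive ε (the empty string): either it has an ε-production, or it has a production whose right-hand side consists entirely of nullable non-terminals.

ε-productions: F → ε
So F is immediately nullable.
No further non-terminal can be added: every production for the remaining non-terminals contains a terminal or a non-nullable non-terminal.
Nullable = { 'F' }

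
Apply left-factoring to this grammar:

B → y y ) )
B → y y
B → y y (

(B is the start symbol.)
Left-factoring transforms A → αβ₁ | αβ₂ into A → αA' and A' → β₁ | β₂
(α is the longest common prefix among the alternatives). Repeat until
no nonterminal has two alternatives with a common prefix.

Round 1: B has alternatives sharing prefix 'y y'. Introduce B': B → y y B'
  Add: B' → ) )
  Add: B' → ε
  Add: B' → (

No remaining common prefixes — done.

Resulting grammar:
B → y y B'
B' → ) )
B' → ε
B' → (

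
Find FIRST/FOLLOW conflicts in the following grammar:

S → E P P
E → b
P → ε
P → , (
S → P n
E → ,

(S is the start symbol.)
Yes. P → ',' '(' with FOLLOW(P) on { ',' }

A FIRST/FOLLOW conflict occurs when a non-terminal N has a nullable alternative N → β (β ⇒* ε) and another alternative N → α with FIRST(α) ∩ FOLLOW(N) ≠ ∅: on such a lookahead the parser cannot decide between expanding α and letting N vanish via β.

Nullable non-terminals: P.

P: nullable alternative(s) P → ε; FOLLOW(P) = { $, ',', 'n' }
  P → ε: FIRST \ {ε} = { } — this is the only nullable alternative, skip
  P → , (: FIRST \ {ε} = { ',' } — overlaps FOLLOW(P) on { ',' }: CONFLICT

E, S have no nullable alternative, so no FIRST/FOLLOW check is needed there.

So the grammar has 1 FIRST/FOLLOW conflict (marked CONFLICT above).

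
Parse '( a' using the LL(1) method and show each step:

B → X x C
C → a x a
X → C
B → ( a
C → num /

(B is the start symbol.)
LL(1) parsing maintains a stack (initially the start symbol over $) and the input. At each step: if the stack top is a terminal, match it against the current input token; if it is a non-terminal N, replace it with the RHS of M[N, lookahead] (the unique production whose predict set contains the lookahead).

Stack is shown with the top on the left.

Stack  Input  Action
--------------------
B $    ( a $  output B → ( a
( a $  ( a $  match '('
a $    a $    match 'a'
$      $      accept

The string is accepted.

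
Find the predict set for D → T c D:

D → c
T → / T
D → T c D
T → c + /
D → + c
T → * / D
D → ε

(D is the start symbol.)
{ '*', '/', 'c' }

PREDICT(D → T c D) = (FIRST(RHS) \ {ε}) ∪ (FOLLOW(D) if ε ∈ FIRST(RHS), i.e. RHS ⇒* ε)
FIRST(T) = { '*', '/', 'c' }
FIRST(T c D) = { '*', '/', 'c' }
ε ∉ FIRST(T c D), so FOLLOW(D) is not added.
PREDICT(D → T c D) = { '*', '/', 'c' }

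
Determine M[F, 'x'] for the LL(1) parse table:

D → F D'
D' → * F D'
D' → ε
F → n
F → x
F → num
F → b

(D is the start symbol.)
To find M[F, 'x'], we find productions for F where 'x' is in the predict set (PREDICT(N → α) = (FIRST(α) \ {ε}) ∪ (FOLLOW(N) if α ⇒* ε)).

F → n: PREDICT = { 'n' }
F → x: PREDICT = { 'x' }
  'x' is in predict set, so this production goes in M[F, 'x']
F → num: PREDICT = { 'num' }
F → b: PREDICT = { 'b' }

M[F, 'x'] = F → x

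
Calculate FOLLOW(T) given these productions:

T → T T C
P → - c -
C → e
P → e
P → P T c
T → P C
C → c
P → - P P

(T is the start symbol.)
To compute FOLLOW(T), find every occurrence of T on a right-hand side N → α T β: add FIRST(β) \ {ε}, and if β is empty or nullable also add FOLLOW(N). Iterate to a fixed point.

T is the start symbol, so $ ∈ FOLLOW(T).
In T → T T C: T is followed by T C, add FIRST(T C) \ {ε} = { '-', 'e' }
In T → T T C: T is followed by C, add FIRST(C) \ {ε} = { 'c', 'e' }
In P → P T c: T is followed by c, add FIRST(c) \ {ε} = { 'c' }

Taking the union: FOLLOW(T) = { $, '-', 'c', 'e' }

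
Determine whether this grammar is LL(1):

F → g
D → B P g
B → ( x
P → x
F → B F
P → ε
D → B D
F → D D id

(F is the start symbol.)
Relevant sets:
  FIRST(B) = { '(' }
  FIRST(D) = { '(' }
  FOLLOW(P) = { 'g' }

For F:
  PREDICT(F → g) = { 'g' }
  PREDICT(F → B F) = { '(' }
  PREDICT(F → D D id) = { '(' }
For D:
  PREDICT(D → B P g) = { '(' }
  PREDICT(D → B D) = { '(' }
For P:
  PREDICT(P → x) = { 'x' }
  PREDICT(P → ε) = { 'g' }
B has a single production, so nothing to check there.

Conflict found: Predict set conflict for F: { '(' }
The grammar is NOT LL(1).

Answer: No. Predict set conflict for F: { '(' }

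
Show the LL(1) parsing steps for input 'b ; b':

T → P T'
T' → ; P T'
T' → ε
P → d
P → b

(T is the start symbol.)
LL(1) parsing maintains a stack (initially the start symbol over $) and the input. At each step: if the stack top is a terminal, match it against the current input token; if it is a non-terminal N, replace it with the RHS of M[N, lookahead] (the unique production whose predict set contains the lookahead).

Stack is shown with the top on the left.

Stack     Input    Action
-------------------------
T $       b ; b $  output T → P T'
P T' $    b ; b $  output P → b
b T' $    b ; b $  match 'b'
T' $      ; b $    output T' → ; P T'
; P T' $  ; b $    match ';'
P T' $    b $      output P → b
b T' $    b $      match 'b'
T' $      $        output T' → ε
$         $        accept

The string is accepted.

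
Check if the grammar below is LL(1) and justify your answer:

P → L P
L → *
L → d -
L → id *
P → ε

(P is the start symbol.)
Yes, the grammar is LL(1).

A grammar is LL(1) if for each non-terminal N with multiple productions, the predict sets of those productions are pairwise disjoint, where PREDICT(N → α) = (FIRST(α) \ {ε}) ∪ (FOLLOW(N) if α ⇒* ε).

Relevant sets:
  FIRST(L) = { '*', 'd', 'id' }
  FOLLOW(P) = { $ }

For P:
  PREDICT(P → L P) = { '*', 'd', 'id' }
  PREDICT(P → ε) = { $ }
For L:
  PREDICT(L → '*') = { '*' }
  PREDICT(L → d '-') = { 'd' }
  PREDICT(L → id '*') = { 'id' }

All predict sets are disjoint. The grammar IS LL(1).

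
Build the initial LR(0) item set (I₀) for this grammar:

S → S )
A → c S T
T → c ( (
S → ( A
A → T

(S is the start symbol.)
First, augment the grammar with S' → S
I₀ = CLOSURE({ [S' → . S] }):
  [S' → . S] has the dot before S: add [S → . S )], [S → . ( A]
No further items can be added.

I₀ = { [S → . ( A], [S → . S )], [S' → . S] }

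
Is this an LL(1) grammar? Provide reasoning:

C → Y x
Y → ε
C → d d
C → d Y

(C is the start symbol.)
Relevant sets:
  FIRST(Y) = { ε }

For C:
  PREDICT(C → Y x) = { 'x' }
  PREDICT(C → d d) = { 'd' }
  PREDICT(C → d Y) = { 'd' }
Y has a single production, so nothing to check there.

Conflict found: Predict set conflict for C: { 'd' }
The grammar is NOT LL(1).

Answer: No. Predict set conflict for C: { 'd' }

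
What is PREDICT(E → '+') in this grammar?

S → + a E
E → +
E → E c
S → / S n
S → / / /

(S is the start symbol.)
{ '+' }

PREDICT(E → '+') = (FIRST(RHS) \ {ε}) ∪ (FOLLOW(E) if ε ∈ FIRST(RHS), i.e. RHS ⇒* ε)
FIRST('+') = { '+' }
ε ∉ FIRST('+'), so FOLLOW(E) is not added.
PREDICT(E → '+') = { '+' }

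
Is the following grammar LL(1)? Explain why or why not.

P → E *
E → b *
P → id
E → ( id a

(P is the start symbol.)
A grammar is LL(1) if for each non-terminal N with multiple productions, the predict sets of those productions are pairwise disjoint, where PREDICT(N → α) = (FIRST(α) \ {ε}) ∪ (FOLLOW(N) if α ⇒* ε).

Relevant sets:
  FIRST(E) = { '(', 'b' }

For P:
  PREDICT(P → E '*') = { '(', 'b' }
  PREDICT(P → id) = { 'id' }
For E:
  PREDICT(E → b '*') = { 'b' }
  PREDICT(E → '(' id a) = { '(' }

All predict sets are disjoint. The grammar IS LL(1).

Answer: Yes, the grammar is LL(1).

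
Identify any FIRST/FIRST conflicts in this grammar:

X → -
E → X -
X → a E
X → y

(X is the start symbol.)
No FIRST/FIRST conflicts.

A FIRST/FIRST conflict occurs when two productions N → α and N → β for the same non-terminal have FIRST(α) ∩ FIRST(β) ≠ ∅ (with ε ∈ FIRST of a nullable right-hand side, so two nullable alternatives also conflict).

Productions for X:
  X → -: FIRST = { '-' }
  X → a E: FIRST = { 'a' }
  X → y: FIRST = { 'y' }
E has only one production, so no FIRST/FIRST conflict is possible there.

All alternatives of each non-terminal have pairwise disjoint FIRST sets.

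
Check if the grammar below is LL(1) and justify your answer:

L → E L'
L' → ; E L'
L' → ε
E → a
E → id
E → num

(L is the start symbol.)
A grammar is LL(1) if for each non-terminal N with multiple productions, the predict sets of those productions are pairwise disjoint, where PREDICT(N → α) = (FIRST(α) \ {ε}) ∪ (FOLLOW(N) if α ⇒* ε).

Relevant sets:
  FOLLOW(L') = { $ }

For L':
  PREDICT(L' → ';' E L') = { ';' }
  PREDICT(L' → ε) = { $ }
For E:
  PREDICT(E → a) = { 'a' }
  PREDICT(E → id) = { 'id' }
  PREDICT(E → num) = { 'num' }
L has a single production, so nothing to check there.

All predict sets are disjoint. The grammar IS LL(1).

Answer: Yes, the grammar is LL(1).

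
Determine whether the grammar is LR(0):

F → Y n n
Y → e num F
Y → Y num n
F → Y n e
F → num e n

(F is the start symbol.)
A grammar is LR(0) if no state in the canonical LR(0) collection has:
  - both a shift item (dot before a terminal) and a complete item (shift-reduce conflict), or
  - two or more complete items (reduce-reduce conflict; the accept item [F' → F .] counts as a complete item here).

Augment with F' → F and build the canonical LR(0) collection (I0 = CLOSURE({[F' → . F]}), then GOTO on every symbol after a dot until no new states appear). It has 14 states:
  I0: { [F → . Y n e], [F → . Y n n], [F → . num e n], [F' → . F], [Y → . Y num n], [Y → . e num F] }  — shift
  I1: { [F' → F .] }  — accept
  I2: { [F → Y . n e], [F → Y . n n], [Y → Y . num n] }  — shift
  I3: { [Y → e . num F] }  — shift
  I4: { [F → num . e n] }  — shift
  I5: { [F → num e . n] }  — shift
  I6: { [F → num e n .] }  — reduce
  I7: { [F → . Y n e], [F → . Y n n], [F → . num e n], [Y → . Y num n], [Y → . e num F], [Y → e num . F] }  — shift
  I8: { [Y → e num F .] }  — reduce
  I9: { [F → Y n . e], [F → Y n . n] }  — shift
  I10: { [Y → Y num . n] }  — shift
  I11: { [Y → Y num n .] }  — reduce
  I12: { [F → Y n e .] }  — reduce
  I13: { [F → Y n n .] }  — reduce

Every state is either a pure shift/goto state or contains exactly one complete item and nothing to shift — no conflicts. The grammar is LR(0).

Answer: Yes, the grammar is LR(0)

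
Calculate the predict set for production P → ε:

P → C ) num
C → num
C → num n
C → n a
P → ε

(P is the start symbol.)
{ $ }

PREDICT(P → ε) = (FIRST(RHS) \ {ε}) ∪ (FOLLOW(P) if ε ∈ FIRST(RHS), i.e. RHS ⇒* ε)
The right-hand side is ε (FIRST(ε) = { ε }), so the predict set is FOLLOW(P) = { $ }
PREDICT(P → ε) = { $ }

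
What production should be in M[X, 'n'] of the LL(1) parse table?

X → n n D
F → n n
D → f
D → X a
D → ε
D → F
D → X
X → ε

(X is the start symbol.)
To find M[X, 'n'], we find productions for X where 'n' is in the predict set (PREDICT(N → α) = (FIRST(α) \ {ε}) ∪ (FOLLOW(N) if α ⇒* ε)).

Relevant sets:
  FOLLOW(X) = { $, 'a' }

X → n n D: PREDICT = { 'n' }
  'n' is in predict set, so this production goes in M[X, 'n']
X → ε: PREDICT = { $, 'a' }

M[X, 'n'] = X → n n D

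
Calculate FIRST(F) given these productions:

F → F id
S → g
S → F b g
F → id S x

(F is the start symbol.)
To compute FIRST(F), examine every production with F on the left-hand side, reading each right-hand side left to right until a non-nullable symbol is reached.

From F → F id:
  - F is the symbol being defined: contributes nothing new
    F is not nullable, so stop
From F → id S x:
  - id is a terminal: add 'id' and stop

Collecting: FIRST(F) = { 'id' }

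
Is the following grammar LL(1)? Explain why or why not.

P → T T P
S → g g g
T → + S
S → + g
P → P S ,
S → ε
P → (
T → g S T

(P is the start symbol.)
No. Predict set conflict for P: { '+', 'g' }

Relevant sets:
  FIRST(T) = { '+', 'g' }
  FIRST(P) = { '(', '+', 'g' }
  FOLLOW(S) = { '(', '+', ',', 'g' }

For P:
  PREDICT(P → T T P) = { '+', 'g' }
  PREDICT(P → P S ',') = { '(', '+', 'g' }
  PREDICT(P → '(') = { '(' }
For S:
  PREDICT(S → g g g) = { 'g' }
  PREDICT(S → '+' g) = { '+' }
  PREDICT(S → ε) = { '(', '+', ',', 'g' }
For T:
  PREDICT(T → '+' S) = { '+' }
  PREDICT(T → g S T) = { 'g' }

Conflict found: Predict set conflict for P: { '+', 'g' }
The grammar is NOT LL(1).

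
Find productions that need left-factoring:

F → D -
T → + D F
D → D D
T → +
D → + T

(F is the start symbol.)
Left-factoring is needed when two productions for the same non-terminal
share a common prefix on the right-hand side.

Productions for T:
  T → + D F
  T → +
Productions for D:
  D → D D
  D → + T

Found common prefix '+' in productions for T

Answer: Yes, T has productions with common prefix '+'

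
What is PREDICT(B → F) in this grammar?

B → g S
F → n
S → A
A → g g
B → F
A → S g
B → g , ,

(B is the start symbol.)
{ 'n' }

PREDICT(B → F) = (FIRST(RHS) \ {ε}) ∪ (FOLLOW(B) if ε ∈ FIRST(RHS), i.e. RHS ⇒* ε)
FIRST(F) = { 'n' }
FIRST(F) = { 'n' }
ε ∉ FIRST(F), so FOLLOW(B) is not added.
PREDICT(B → F) = { 'n' }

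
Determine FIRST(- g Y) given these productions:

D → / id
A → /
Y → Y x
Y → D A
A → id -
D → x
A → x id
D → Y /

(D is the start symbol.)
{ '-' }

To compute FIRST(- g Y), process the symbols left to right:
Symbol - is a terminal. Add '-' and stop.
FIRST(- g Y) = { '-' }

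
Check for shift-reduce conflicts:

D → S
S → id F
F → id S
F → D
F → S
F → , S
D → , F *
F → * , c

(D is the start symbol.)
No shift-reduce conflicts

Augment with D' → D and build the canonical LR(0) collection (I0 = CLOSURE({[D' → . D]}), then GOTO on every symbol after a dot until no new states appear). It has 17 states:
  I0: { [D → . , F *], [D → . S], [D' → . D], [S → . id F] }  — shift
  I1: { [D → , . F *], [D → . , F *], [D → . S], [F → . * , c], [F → . , S], [F → . D], [F → . S], [F → . id S], [S → . id F] }  — shift
  I2: { [D' → D .] }  — accept
  I3: { [D → S .] }  — reduce
  I4: { [D → . , F *], [D → . S], [F → . * , c], [F → . , S], [F → . D], [F → . S], [F → . id S], [S → . id F], [S → id . F] }  — shift
  I5: { [F → * . , c] }  — shift
  I6: { [D → , . F *], [D → . , F *], [D → . S], [F → , . S], [F → . * , c], [F → . , S], [F → . D], [F → . S], [F → . id S], [S → . id F] }  — shift
  I7: { [F → D .] }  — reduce
  I8: { [S → id F .] }  — reduce
  I9: { [D → S .], [F → S .] }  — 2 reduces
  I10: { [D → . , F *], [D → . S], [F → . * , c], [F → . , S], [F → . D], [F → . S], [F → . id S], [F → id . S], [S → . id F], [S → id . F] }  — shift
  I11: { [D → S .], [F → S .], [F → id S .] }  — 3 reduces
  I12: { [D → , F . *] }  — shift
  I13: { [D → S .], [F → , S .], [F → S .] }  — 3 reduces
  I14: { [D → , F * .] }  — reduce
  I15: { [F → * , . c] }  — shift
  I16: { [F → * , c .] }  — reduce

No state contains both a complete item and a shift item.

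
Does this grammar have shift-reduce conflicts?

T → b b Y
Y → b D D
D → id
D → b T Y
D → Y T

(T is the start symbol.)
A shift-reduce conflict occurs when an LR(0) state has both:
  - a complete (reduce) item [A → α .] (dot at the end), and
  - a shift item [B → β . c γ] (dot before a terminal).

Augment with T' → T and build the canonical LR(0) collection (I0 = CLOSURE({[T' → . T]}), then GOTO on every symbol after a dot until no new states appear). It has 17 states:
  I0: { [T → . b b Y], [T' → . T] }  — shift
  I1: { [T' → T .] }  — accept
  I2: { [T → b . b Y] }  — shift
  I3: { [T → b b . Y], [Y → . b D D] }  — shift
  I4: { [T → b b Y .] }  — reduce
  I5: { [D → . Y T], [D → . b T Y], [D → . id], [Y → . b D D], [Y → b . D D] }  — shift
  I6: { [D → . Y T], [D → . b T Y], [D → . id], [Y → . b D D], [Y → b D . D] }  — shift
  I7: { [D → Y . T], [T → . b b Y] }  — shift
  I8: { [D → . Y T], [D → . b T Y], [D → . id], [D → b . T Y], [T → . b b Y], [Y → . b D D], [Y → b . D D] }  — shift
  I9: { [D → id .] }  — reduce
  I10: { [D → b T . Y], [Y → . b D D] }  — shift
  I11: { [D → . Y T], [D → . b T Y], [D → . id], [D → b . T Y], [T → . b b Y], [T → b . b Y], [Y → . b D D], [Y → b . D D] }  — shift
  I12: { [D → . Y T], [D → . b T Y], [D → . id], [D → b . T Y], [T → . b b Y], [T → b . b Y], [T → b b . Y], [Y → . b D D], [Y → b . D D] }  — shift
  I13: { [D → Y . T], [T → . b b Y], [T → b b Y .] }  — shift, reduce
  I14: { [D → Y T .] }  — reduce
  I15: { [D → b T Y .] }  — reduce
  I16: { [Y → b D D .] }  — reduce

I13 contains reduce item [T → b b Y .] and shift item [T → . b b Y] — shift-reduce conflict.

Answer: Yes — I13: [T → b b Y .] vs [T → . b b Y]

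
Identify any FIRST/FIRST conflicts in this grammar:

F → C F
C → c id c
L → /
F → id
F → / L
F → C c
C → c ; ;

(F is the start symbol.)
Yes. F → C F / F → C c on { 'c' }; C → c id c / C → c ';' ';' on { 'c' }

FIRST sets of the non-terminals at (or reachable through a nullable prefix from) the front of some alternative:
  FIRST(C) = { 'c' }

Productions for F:
  F → C F: FIRST = { 'c' }
  F → id: FIRST = { 'id' }
  F → / L: FIRST = { '/' }
  F → C c: FIRST = { 'c' }
Productions for C:
  C → c id c: FIRST = { 'c' }
  C → c ; ;: FIRST = { 'c' }
L has only one production, so no FIRST/FIRST conflict is possible there.

Conflict for F: F → C F and F → C c
  Overlap: { 'c' }
Conflict for C: C → c id c and C → c ; ;
  Overlap: { 'c' }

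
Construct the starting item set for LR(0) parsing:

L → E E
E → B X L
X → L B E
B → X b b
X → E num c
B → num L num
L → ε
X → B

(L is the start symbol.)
First, augment the grammar with L' → L
I₀ = CLOSURE({ [L' → . L] }):
  [L' → . L] has the dot before L: add [L → . E E], [L → .]
  [L → . E E] has the dot before E: add [E → . B X L]
  [E → . B X L] has the dot before B: add [B → . X b b], [B → . num L num]
  [B → . X b b] has the dot before X: add [X → . L B E], [X → . E num c], [X → . B]
No further items can be added.

I₀ = { [B → . X b b], [B → . num L num], [E → . B X L], [L → . E E], [L → .], [L' → . L], [X → . B], [X → . E num c], [X → . L B E] }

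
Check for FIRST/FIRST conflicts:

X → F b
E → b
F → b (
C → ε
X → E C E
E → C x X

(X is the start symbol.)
Yes. X → F b / X → E C E on { 'b' }

FIRST sets of the non-terminals at (or reachable through a nullable prefix from) the front of some alternative:
  FIRST(F) = { 'b' }
  FIRST(E) = { 'b', 'x' }
  FIRST(C) = { ε }

Productions for X:
  X → F b: FIRST = { 'b' }
  X → E C E: FIRST = { 'b', 'x' }
Productions for E:
  E → b: FIRST = { 'b' }
  E → C x X: FIRST = { 'x' }
F, C have only one production, so no FIRST/FIRST conflict is possible there.

Conflict for X: X → F b and X → E C E
  Overlap: { 'b' }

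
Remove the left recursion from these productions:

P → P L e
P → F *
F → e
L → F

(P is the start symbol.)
P → F * P'
P' → L e P'
P' → ε
F → e
L → F

P is directly left-recursive. The standard transformation for
  A → A α₁ | ... | A α_m | β₁ | ... | β_n
is
  A  → β₁ A' | ... | β_n A'
  A' → α₁ A' | ... | α_m A' | ε

P → F * becomes P → F * P'
P → P L e becomes P' → L e P'
Add P' → ε

Productions for other non-terminals are unchanged:
  F → e
  L → F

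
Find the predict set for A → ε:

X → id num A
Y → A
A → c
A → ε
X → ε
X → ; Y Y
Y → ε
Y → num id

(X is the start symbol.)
{ $, 'c', 'num' }

PREDICT(A → ε) = (FIRST(RHS) \ {ε}) ∪ (FOLLOW(A) if ε ∈ FIRST(RHS), i.e. RHS ⇒* ε)
The right-hand side is ε (FIRST(ε) = { ε }), so the predict set is FOLLOW(A) = { $, 'c', 'num' }
PREDICT(A → ε) = { $, 'c', 'num' }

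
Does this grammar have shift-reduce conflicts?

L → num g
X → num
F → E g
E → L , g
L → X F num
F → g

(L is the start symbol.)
Yes — I3: [X → num .] vs [L → num . g]

Augment with L' → L and build the canonical LR(0) collection (I0 = CLOSURE({[L' → . L]}), then GOTO on every symbol after a dot until no new states appear). It has 13 states:
  I0: { [L → . X F num], [L → . num g], [L' → . L], [X → . num] }  — shift
  I1: { [L' → L .] }  — accept
  I2: { [E → . L , g], [F → . E g], [F → . g], [L → . X F num], [L → . num g], [L → X . F num], [X → . num] }  — shift
  I3: { [L → num . g], [X → num .] }  — shift, reduce
  I4: { [L → num g .] }  — reduce
  I5: { [F → E . g] }  — shift
  I6: { [L → X F . num] }  — shift
  I7: { [E → L . , g] }  — shift
  I8: { [F → g .] }  — reduce
  I9: { [E → L , . g] }  — shift
  I10: { [E → L , g .] }  — reduce
  I11: { [L → X F num .] }  — reduce
  I12: { [F → E g .] }  — reduce

I3 contains reduce item [X → num .] and shift item [L → num . g] — shift-reduce conflict.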